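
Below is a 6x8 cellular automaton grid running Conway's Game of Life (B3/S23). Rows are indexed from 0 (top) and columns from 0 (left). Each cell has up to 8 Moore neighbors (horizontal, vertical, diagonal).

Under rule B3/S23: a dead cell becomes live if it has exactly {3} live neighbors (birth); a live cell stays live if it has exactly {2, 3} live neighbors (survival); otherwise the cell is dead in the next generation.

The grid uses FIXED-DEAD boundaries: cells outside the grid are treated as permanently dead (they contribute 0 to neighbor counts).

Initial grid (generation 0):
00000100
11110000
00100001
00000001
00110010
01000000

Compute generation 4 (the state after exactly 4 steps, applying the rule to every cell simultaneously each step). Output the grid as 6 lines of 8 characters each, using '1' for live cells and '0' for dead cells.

Simulating step by step:
Generation 0 (given above): 12 live cells
Generation 1: 13 live cells
01100000
01110000
00110000
00110011
00100000
00100000
Generation 2: 6 live cells
01010000
00000000
00001000
01000000
01100000
00000000
Generation 3: 4 live cells
00000000
00000000
00000000
01100000
01100000
00000000
Generation 4: 4 live cells
(generation 4 grid is the final answer)

Answer: 00000000
00000000
00000000
01100000
01100000
00000000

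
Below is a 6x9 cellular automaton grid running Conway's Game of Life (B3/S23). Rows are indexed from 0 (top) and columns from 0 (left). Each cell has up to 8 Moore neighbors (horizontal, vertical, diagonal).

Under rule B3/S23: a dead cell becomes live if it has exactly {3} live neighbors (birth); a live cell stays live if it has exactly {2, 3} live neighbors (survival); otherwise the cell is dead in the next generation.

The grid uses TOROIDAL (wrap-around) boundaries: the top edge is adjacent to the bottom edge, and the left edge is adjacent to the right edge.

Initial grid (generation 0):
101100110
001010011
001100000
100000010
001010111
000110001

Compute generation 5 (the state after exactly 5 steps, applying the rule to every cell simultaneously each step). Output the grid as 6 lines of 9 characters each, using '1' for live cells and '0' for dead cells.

Simulating step by step:
Generation 0 (given above): 21 live cells
Generation 1: 24 live cells
111001100
000010111
011100010
011000110
100011100
110010000
Generation 2: 25 live cells
001110100
000010001
110101000
100010011
101110111
001110001
Generation 3: 13 live cells
001000010
110000000
010101010
000000000
001000100
100000101
Generation 4: 14 live cells
000000010
110000101
111000000
001000100
000000010
010000101
Generation 5: 13 live cells
(generation 5 grid is the final answer)

Answer: 010000100
001000011
001000011
001000000
000000110
000000101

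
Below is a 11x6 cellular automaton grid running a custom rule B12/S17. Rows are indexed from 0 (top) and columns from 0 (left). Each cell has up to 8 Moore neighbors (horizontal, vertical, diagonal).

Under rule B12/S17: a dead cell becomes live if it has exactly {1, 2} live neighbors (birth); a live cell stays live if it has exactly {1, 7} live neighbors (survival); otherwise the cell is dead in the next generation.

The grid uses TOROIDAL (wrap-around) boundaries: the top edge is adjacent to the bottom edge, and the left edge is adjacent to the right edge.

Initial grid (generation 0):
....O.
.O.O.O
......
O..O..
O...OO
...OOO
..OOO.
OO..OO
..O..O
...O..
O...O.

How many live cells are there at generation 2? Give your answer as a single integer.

Simulating step by step:
Generation 0 (given above): 24 live cells
Generation 1: 20 live cells
.OO...
O.OO.O
.O.O.O
.OOO..
.OO...
.O....
......
......
......
OOO...
.OO...
Generation 2: 16 live cells
....OO
......
......
.....O
....O.
O..O..
OOO...
......
O.OO.O
...O.O
.....O
Population at generation 2: 16

Answer: 16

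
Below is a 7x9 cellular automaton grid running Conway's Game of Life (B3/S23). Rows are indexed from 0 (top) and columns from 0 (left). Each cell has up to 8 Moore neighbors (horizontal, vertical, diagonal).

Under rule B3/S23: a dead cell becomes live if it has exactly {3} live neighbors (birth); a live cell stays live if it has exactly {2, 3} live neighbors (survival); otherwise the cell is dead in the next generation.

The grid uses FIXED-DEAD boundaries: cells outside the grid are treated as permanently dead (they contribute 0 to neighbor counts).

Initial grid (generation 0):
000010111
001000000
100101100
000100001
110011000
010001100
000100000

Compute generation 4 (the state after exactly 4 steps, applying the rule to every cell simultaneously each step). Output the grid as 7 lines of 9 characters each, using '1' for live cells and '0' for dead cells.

Simulating step by step:
Generation 0 (given above): 19 live cells
Generation 1: 22 live cells
000000010
000110000
001110000
111100100
111011100
111001100
000000000
Generation 2: 13 live cells
000000000
001010000
000001000
100000100
000010010
101110100
010000000
Generation 3: 15 live cells
000000000
000000000
000001000
000001100
010010110
011111000
011100000
Generation 4: 10 live cells
(generation 4 grid is the final answer)

Answer: 000000000
000000000
000001100
000010010
010000010
100001100
010000000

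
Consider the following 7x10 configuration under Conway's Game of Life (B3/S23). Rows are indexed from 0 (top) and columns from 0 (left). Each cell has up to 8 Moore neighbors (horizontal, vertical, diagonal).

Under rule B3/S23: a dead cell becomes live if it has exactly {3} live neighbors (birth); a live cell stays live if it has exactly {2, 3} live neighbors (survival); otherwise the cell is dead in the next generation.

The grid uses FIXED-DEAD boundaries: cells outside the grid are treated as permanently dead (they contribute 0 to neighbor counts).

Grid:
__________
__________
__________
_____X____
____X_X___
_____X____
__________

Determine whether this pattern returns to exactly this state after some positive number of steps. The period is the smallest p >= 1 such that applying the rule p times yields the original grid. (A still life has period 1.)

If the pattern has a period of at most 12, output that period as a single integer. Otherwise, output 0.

Answer: 1

Derivation:
Simulating and comparing each generation to the original:
Gen 0 (original, given above): 4 live cells
Gen 1: 4 live cells, MATCHES original -> period = 1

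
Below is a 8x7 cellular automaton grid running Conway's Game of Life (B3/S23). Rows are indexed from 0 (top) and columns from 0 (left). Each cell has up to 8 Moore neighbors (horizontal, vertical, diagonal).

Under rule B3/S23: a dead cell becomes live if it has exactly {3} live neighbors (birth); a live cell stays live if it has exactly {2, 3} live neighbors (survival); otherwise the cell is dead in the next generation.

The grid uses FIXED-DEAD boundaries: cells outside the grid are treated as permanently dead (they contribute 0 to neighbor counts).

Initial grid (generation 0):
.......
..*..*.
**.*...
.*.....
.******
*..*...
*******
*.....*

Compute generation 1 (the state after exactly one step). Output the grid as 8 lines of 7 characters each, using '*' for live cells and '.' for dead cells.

Answer: .......
.**....
**.....
.....*.
**.***.
*......
*.*****
*.***.*

Derivation:
Simulating step by step:
Generation 0 (given above): 23 live cells
Generation 1: 22 live cells
(generation 1 grid is the final answer)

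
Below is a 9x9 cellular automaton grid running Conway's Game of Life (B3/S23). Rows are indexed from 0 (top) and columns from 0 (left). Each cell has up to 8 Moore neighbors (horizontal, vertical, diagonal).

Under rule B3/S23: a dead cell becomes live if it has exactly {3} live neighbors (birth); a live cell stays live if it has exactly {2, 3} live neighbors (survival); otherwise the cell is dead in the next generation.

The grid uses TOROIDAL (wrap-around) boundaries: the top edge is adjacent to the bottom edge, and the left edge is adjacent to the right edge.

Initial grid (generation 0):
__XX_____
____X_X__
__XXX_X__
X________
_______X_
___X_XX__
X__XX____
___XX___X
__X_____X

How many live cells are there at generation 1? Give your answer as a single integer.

Answer: 17

Derivation:
Simulating step by step:
Generation 0 (given above): 21 live cells
Generation 1: 17 live cells
__XX_____
____X____
___XX____
___X_____
______X__
___X_XX__
__X______
X_X_X___X
__X_X____
Population at generation 1: 17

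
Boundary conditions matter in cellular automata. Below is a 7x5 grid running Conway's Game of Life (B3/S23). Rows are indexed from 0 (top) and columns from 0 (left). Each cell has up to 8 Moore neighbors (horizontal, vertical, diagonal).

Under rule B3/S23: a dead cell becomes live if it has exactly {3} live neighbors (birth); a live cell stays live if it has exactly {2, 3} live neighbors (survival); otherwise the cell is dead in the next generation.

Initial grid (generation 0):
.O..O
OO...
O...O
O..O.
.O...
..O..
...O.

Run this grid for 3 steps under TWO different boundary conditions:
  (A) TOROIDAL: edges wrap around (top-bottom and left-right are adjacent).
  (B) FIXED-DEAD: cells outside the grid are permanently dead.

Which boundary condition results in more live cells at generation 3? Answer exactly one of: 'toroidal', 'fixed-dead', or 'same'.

Under TOROIDAL boundary, generation 3:
O.O..
..O.O
....O
..O.O
O.O..
.....
.....
Population = 9

Under FIXED-DEAD boundary, generation 3:
.....
.....
.....
.....
O.OO.
.OO..
.....
Population = 5

Comparison: toroidal=9, fixed-dead=5 -> toroidal

Answer: toroidal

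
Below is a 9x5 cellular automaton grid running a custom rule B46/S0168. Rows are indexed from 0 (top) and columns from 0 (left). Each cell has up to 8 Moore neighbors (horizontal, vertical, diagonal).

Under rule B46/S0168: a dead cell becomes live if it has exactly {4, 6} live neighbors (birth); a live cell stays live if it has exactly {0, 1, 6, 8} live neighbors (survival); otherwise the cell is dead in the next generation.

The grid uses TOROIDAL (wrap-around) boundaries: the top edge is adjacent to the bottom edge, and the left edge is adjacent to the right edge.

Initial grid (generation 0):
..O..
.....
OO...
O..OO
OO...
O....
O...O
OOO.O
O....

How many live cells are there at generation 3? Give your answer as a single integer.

Simulating step by step:
Generation 0 (given above): 16 live cells
Generation 1: 6 live cells
..O..
.....
....O
...O.
.....
.O..O
.....
..O..
.....
Generation 2: 6 live cells
..O..
.....
....O
...O.
.....
.O..O
.....
..O..
.....
Generation 3: 6 live cells
..O..
.....
....O
...O.
.....
.O..O
.....
..O..
.....
Population at generation 3: 6

Answer: 6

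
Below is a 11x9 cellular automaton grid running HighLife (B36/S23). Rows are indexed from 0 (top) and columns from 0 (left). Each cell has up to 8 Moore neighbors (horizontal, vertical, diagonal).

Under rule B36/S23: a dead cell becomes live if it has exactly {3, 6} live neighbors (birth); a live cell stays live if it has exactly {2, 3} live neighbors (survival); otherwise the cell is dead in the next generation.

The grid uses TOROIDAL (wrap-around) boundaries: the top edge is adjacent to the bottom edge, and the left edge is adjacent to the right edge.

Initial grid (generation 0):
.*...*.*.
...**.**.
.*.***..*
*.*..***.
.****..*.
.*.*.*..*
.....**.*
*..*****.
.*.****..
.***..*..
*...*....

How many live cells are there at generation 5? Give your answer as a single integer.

Answer: 39

Derivation:
Simulating step by step:
Generation 0 (given above): 46 live cells
Generation 1: 40 live cells
...*.*.**
*..*...**
**....*.*
*..**..*.
.......*.
.*.*.*..*
..***...*
*.**....*
***......
**....*..
*..****..
Generation 2: 39 live cells
..****...
.**.*....
.****.*..
**....**.
*.**..**.
*..*...**
.......**
.*..*...*
...*.....
...**.*.*
****.....
Generation 3: 29 live cells
**...*...
.........
....*.**.
*.*.*....
..**.....
****.....
.........
*......**
*.**.*.*.
**..*....
**..*....
Generation 4: 32 live cells
**.......
.....**..
...*.*...
.**.**...
**..*....
.*.*.....
..*......
**....**.
..***.***
....**...
..*.**..*
Generation 5: 39 live cells
**..*.*..
....***..
..**.....
***..*...
*...**...
**.*.....
*.*......
**...**..
*****...*
..**....*
**.***...
Population at generation 5: 39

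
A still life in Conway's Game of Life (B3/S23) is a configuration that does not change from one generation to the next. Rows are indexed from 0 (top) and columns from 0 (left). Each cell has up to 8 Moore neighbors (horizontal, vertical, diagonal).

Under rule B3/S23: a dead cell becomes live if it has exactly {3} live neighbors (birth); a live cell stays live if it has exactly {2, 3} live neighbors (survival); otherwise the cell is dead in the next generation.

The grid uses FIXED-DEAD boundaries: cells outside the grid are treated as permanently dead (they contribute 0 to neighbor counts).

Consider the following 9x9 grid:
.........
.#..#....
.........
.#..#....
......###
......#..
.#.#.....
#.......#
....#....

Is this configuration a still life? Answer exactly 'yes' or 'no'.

Compute generation 1 and compare to generation 0 (given above):
Generation 1:
.........
.........
.........
.......#.
.....###.
......#..
.........
.........
.........
Cell (1,1) differs: gen0=1 vs gen1=0 -> NOT a still life.

Answer: no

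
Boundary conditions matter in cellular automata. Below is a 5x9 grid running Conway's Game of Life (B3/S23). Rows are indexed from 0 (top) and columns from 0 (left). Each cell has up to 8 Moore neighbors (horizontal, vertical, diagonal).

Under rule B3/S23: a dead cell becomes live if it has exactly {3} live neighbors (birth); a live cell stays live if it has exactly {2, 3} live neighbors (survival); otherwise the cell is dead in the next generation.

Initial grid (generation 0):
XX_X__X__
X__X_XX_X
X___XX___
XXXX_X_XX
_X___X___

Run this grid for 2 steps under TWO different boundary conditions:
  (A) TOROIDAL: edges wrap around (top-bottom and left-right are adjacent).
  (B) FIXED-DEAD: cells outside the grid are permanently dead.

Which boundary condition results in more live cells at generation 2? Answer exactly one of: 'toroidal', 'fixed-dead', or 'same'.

Answer: fixed-dead

Derivation:
Under TOROIDAL boundary, generation 2:
X__XXX___
X_X___X_X
____X_X_X
__XX__X__
X__X_X___
Population = 17

Under FIXED-DEAD boundary, generation 2:
X_X_XX_X_
X_XXX___X
X___X_XX_
X_XXXX___
XXXXXX___
Population = 25

Comparison: toroidal=17, fixed-dead=25 -> fixed-dead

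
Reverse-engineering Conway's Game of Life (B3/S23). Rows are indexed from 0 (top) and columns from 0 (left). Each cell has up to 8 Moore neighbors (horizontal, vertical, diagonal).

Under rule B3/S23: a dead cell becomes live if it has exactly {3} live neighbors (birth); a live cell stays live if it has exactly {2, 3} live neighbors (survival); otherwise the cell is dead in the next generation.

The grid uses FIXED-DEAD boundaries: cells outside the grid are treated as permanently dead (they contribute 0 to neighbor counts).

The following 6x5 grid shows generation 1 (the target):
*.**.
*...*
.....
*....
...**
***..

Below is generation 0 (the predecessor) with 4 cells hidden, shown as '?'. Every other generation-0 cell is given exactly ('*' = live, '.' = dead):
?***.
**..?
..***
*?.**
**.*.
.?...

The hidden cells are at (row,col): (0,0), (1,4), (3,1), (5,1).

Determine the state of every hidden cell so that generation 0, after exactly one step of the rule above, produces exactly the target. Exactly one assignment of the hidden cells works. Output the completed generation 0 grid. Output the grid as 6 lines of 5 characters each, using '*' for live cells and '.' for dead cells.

Hidden generation-0 cells (in order): (0,0), (1,4), (3,1), (5,1).
A hidden cell only influences target cells in its own 3x3 neighborhood. Try each of the 2^4 = 16 assignments, step the completed generation 0 forward once under B3/S23, and compare with the target:
  (0,0)=. (1,4)=. (3,1)=. (5,1)=. -> step gives (0,1)='*' but target has '.' -> reject
  (0,0)=. (1,4)=. (3,1)=. (5,1)=* -> step gives (0,1)='*' but target has '.' -> reject
  (0,0)=. (1,4)=. (3,1)=* (5,1)=. -> step gives (0,1)='*' but target has '.' -> reject
  (0,0)=. (1,4)=. (3,1)=* (5,1)=* -> step gives (0,1)='*' but target has '.' -> reject
  (0,0)=. (1,4)=* (3,1)=. (5,1)=. -> step gives (0,1)='*' but target has '.' -> reject
  (0,0)=. (1,4)=* (3,1)=. (5,1)=* -> step gives (0,1)='*' but target has '.' -> reject
  (0,0)=. (1,4)=* (3,1)=* (5,1)=. -> step gives (0,1)='*' but target has '.' -> reject
  (0,0)=. (1,4)=* (3,1)=* (5,1)=* -> step gives (0,1)='*' but target has '.' -> reject
  (0,0)=* (1,4)=. (3,1)=. (5,1)=. -> step gives (0,3)='.' but target has '*' -> reject
  (0,0)=* (1,4)=. (3,1)=. (5,1)=* -> step gives (0,3)='.' but target has '*' -> reject
  (0,0)=* (1,4)=. (3,1)=* (5,1)=. -> step gives (0,3)='.' but target has '*' -> reject
  (0,0)=* (1,4)=. (3,1)=* (5,1)=* -> step gives (0,3)='.' but target has '*' -> reject
  (0,0)=* (1,4)=* (3,1)=. (5,1)=. -> step gives (2,0)='*' but target has '.' -> reject
  (0,0)=* (1,4)=* (3,1)=. (5,1)=* -> step gives (2,0)='*' but target has '.' -> reject
  (0,0)=* (1,4)=* (3,1)=* (5,1)=. -> step gives (4,0)='*' but target has '.' -> reject
  (0,0)=* (1,4)=* (3,1)=* (5,1)=* -> step reproduces the target at every cell -> ACCEPT
Unique solution: (0,0)=live, (1,4)=live, (3,1)=live, (5,1)=live.
Check: live-neighbor counts of every cell in the completed generation 0:
34322
35663
45454
34654
44523
32311
Applying B3/S23 to generation 0 with these counts gives:
*.**.
*...*
.....
*....
...**
***..
which matches the target exactly.

Answer: ****.
**..*
..***
**.**
**.*.
.*...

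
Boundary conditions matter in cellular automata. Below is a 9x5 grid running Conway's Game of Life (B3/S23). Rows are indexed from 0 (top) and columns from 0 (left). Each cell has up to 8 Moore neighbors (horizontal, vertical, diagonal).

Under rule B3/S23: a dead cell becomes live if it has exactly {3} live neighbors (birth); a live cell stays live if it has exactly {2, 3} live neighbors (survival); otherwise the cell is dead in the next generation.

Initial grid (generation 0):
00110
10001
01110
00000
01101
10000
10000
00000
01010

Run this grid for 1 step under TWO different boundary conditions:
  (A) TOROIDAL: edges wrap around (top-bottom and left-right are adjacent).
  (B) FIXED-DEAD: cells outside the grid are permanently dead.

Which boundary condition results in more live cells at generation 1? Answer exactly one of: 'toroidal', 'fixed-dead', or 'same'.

Under TOROIDAL boundary, generation 1:
11110
10001
11111
10000
11000
10001
00000
00000
00010
Population = 17

Under FIXED-DEAD boundary, generation 1:
00010
00001
01110
00000
01000
10000
00000
00000
00000
Population = 7

Comparison: toroidal=17, fixed-dead=7 -> toroidal

Answer: toroidal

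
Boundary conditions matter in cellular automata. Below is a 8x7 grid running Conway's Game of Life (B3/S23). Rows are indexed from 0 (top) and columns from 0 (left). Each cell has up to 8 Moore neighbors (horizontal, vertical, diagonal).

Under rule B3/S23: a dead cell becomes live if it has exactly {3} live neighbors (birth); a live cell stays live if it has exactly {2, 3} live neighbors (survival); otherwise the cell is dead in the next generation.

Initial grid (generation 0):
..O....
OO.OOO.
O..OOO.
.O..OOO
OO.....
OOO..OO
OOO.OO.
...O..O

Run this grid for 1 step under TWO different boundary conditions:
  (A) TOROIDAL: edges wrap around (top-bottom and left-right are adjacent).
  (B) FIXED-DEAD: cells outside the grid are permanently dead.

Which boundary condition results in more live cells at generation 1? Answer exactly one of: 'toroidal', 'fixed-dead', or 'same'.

Answer: fixed-dead

Derivation:
Under TOROIDAL boundary, generation 1:
OOO..OO
OO...O.
.......
.OOO...
....O..
...OOO.
....O..
O..OOOO
Population = 21

Under FIXED-DEAD boundary, generation 1:
.OOOO..
OO...O.
O......
.OOO..O
....O..
...OOOO
O...O..
.OOOOO.
Population = 24

Comparison: toroidal=21, fixed-dead=24 -> fixed-dead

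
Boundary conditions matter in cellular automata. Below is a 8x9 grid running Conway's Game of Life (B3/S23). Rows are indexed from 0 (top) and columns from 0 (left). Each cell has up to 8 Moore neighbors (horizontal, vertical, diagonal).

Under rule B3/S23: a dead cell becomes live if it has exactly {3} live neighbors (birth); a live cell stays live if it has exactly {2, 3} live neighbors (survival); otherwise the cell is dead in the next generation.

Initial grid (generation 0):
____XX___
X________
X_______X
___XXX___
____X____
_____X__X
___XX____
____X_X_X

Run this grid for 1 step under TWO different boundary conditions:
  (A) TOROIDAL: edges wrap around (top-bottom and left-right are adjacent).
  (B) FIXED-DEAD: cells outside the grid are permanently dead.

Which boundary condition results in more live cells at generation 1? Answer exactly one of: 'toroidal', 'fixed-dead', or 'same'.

Under TOROIDAL boundary, generation 1:
____XX___
X_______X
X___X___X
___XXX___
___X_____
___X_X___
___XX__X_
_________
Population = 16

Under FIXED-DEAD boundary, generation 1:
_________
_________
____X____
___XXX___
___X_____
___X_X___
___XX__X_
___XXX___
Population = 13

Comparison: toroidal=16, fixed-dead=13 -> toroidal

Answer: toroidal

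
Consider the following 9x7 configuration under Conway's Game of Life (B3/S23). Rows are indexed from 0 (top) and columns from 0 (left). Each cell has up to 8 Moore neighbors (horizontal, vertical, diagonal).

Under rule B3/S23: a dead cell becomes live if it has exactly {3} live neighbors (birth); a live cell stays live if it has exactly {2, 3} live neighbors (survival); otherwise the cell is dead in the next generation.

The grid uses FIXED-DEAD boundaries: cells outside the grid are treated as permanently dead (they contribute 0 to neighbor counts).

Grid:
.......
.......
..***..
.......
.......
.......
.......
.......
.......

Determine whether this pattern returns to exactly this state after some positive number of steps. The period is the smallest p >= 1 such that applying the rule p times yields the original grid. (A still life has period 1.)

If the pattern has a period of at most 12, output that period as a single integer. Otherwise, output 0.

Simulating and comparing each generation to the original:
Gen 0 (original, given above): 3 live cells
Gen 1: 3 live cells, differs from original
Gen 2: 3 live cells, MATCHES original -> period = 2

Answer: 2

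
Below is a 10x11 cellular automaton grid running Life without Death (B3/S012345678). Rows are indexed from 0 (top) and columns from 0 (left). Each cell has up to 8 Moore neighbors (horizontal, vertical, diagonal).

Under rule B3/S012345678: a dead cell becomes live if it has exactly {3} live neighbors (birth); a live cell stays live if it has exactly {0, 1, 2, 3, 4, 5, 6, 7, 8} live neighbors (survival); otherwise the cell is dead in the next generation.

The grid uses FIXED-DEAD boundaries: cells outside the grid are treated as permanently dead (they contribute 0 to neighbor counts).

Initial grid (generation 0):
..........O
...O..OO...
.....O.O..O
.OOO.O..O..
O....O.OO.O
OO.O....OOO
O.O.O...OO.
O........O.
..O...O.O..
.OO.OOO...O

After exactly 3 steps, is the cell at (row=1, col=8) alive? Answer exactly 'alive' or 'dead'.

Simulating step by step:
Generation 0 (given above): 39 live cells
Generation 1: 53 live cells
..........O
...O..OO...
...O.O.OO.O
.OOO.O..O..
O..O.OOOO.O
OOOOO...OOO
O.OOO...OO.
O..O...O.O.
..OO..OOOO.
.OOOOOOO..O
Generation 2: 63 live cells
..........O
...OO.OOOO.
...O.O.OOOO
.OOO.O..O..
O..O.OOOO.O
OOOOO.O.OOO
O.OOO..OOO.
O..O..OO.OO
..OO..OOOOO
.OOOOOOO.OO
Generation 3: 69 live cells
.......OOOO
...OOOOOOO.
...O.O.OOOO
.OOO.O..O.O
O..O.OOOO.O
OOOOO.O.OOO
O.OOO..OOO.
O..O.OOO.OO
..OO..OOOOO
.OOOOOOO.OO

Cell (1,8) at generation 3: 1 -> alive

Answer: alive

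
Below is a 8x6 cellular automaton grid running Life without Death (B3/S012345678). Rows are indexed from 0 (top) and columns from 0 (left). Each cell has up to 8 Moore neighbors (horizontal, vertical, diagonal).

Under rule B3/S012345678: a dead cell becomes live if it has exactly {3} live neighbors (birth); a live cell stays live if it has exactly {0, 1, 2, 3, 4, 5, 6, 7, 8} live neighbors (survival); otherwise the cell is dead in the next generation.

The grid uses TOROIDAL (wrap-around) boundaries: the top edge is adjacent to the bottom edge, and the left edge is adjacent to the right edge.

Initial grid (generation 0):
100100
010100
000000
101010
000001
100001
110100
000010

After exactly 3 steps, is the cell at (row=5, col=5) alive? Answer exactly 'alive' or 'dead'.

Answer: alive

Derivation:
Simulating step by step:
Generation 0 (given above): 14 live cells
Generation 1: 31 live cells
101110
011100
011100
101011
010011
110011
110110
111111
Generation 2: 34 live cells
101110
111100
011101
101011
011011
110011
110110
111111
Generation 3: 34 live cells
101110
111100
011101
101011
011011
110011
110110
111111

Cell (5,5) at generation 3: 1 -> alive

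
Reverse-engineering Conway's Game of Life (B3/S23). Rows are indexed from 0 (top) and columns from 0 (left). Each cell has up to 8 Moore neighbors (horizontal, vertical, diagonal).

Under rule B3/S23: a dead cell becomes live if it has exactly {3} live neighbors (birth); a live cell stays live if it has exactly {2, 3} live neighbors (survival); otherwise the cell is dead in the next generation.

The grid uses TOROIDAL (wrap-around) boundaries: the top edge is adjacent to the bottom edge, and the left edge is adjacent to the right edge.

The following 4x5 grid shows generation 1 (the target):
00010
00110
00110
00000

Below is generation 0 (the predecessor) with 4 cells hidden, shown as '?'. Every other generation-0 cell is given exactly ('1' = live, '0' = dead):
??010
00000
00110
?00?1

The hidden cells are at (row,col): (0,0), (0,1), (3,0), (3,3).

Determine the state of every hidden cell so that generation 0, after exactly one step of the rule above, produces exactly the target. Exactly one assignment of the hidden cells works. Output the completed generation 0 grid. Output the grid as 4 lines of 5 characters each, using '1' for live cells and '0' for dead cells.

Answer: 00010
00000
00110
10011

Derivation:
Hidden generation-0 cells (in order): (0,0), (0,1), (3,0), (3,3).
A hidden cell only influences target cells in its own 3x3 neighborhood. Try each of the 2^4 = 16 assignments, step the completed generation 0 forward once under B3/S23, and compare with the target:
  (0,0)=0 (0,1)=0 (3,0)=0 (3,3)=0 -> step gives (0,3)='0' but target has '1' -> reject
  (0,0)=0 (0,1)=0 (3,0)=0 (3,3)=1 -> step gives (0,4)='1' but target has '0' -> reject
  (0,0)=0 (0,1)=0 (3,0)=1 (3,3)=0 -> step gives (0,3)='0' but target has '1' -> reject
  (0,0)=0 (0,1)=0 (3,0)=1 (3,3)=1 -> step reproduces the target at every cell -> ACCEPT
  (0,0)=0 (0,1)=1 (3,0)=0 (3,3)=0 -> step gives (0,3)='0' but target has '1' -> reject
  (0,0)=0 (0,1)=1 (3,0)=0 (3,3)=1 -> step gives (0,2)='1' but target has '0' -> reject
  (0,0)=0 (0,1)=1 (3,0)=1 (3,3)=0 -> step gives (0,0)='1' but target has '0' -> reject
  (0,0)=0 (0,1)=1 (3,0)=1 (3,3)=1 -> step gives (0,0)='1' but target has '0' -> reject
  (0,0)=1 (0,1)=0 (3,0)=0 (3,3)=0 -> step gives (0,3)='0' but target has '1' -> reject
  (0,0)=1 (0,1)=0 (3,0)=0 (3,3)=1 -> step gives (1,4)='1' but target has '0' -> reject
  (0,0)=1 (0,1)=0 (3,0)=1 (3,3)=0 -> step gives (0,0)='1' but target has '0' -> reject
  (0,0)=1 (0,1)=0 (3,0)=1 (3,3)=1 -> step gives (0,0)='1' but target has '0' -> reject
  (0,0)=1 (0,1)=1 (3,0)=0 (3,3)=0 -> step gives (0,0)='1' but target has '0' -> reject
  (0,0)=1 (0,1)=1 (3,0)=0 (3,3)=1 -> step gives (0,0)='1' but target has '0' -> reject
  (0,0)=1 (0,1)=1 (3,0)=1 (3,3)=0 -> step gives (0,0)='1' but target has '0' -> reject
  (0,0)=1 (0,1)=1 (3,0)=1 (3,3)=1 -> step gives (0,0)='1' but target has '0' -> reject
Unique solution: (0,0)=dead, (0,1)=dead, (3,0)=live, (3,3)=live.
Check: live-neighbor counts of every cell in the completed generation 0:
21224
01332
22234
12444
Applying B3/S23 to generation 0 with these counts gives:
00010
00110
00110
00000
which matches the target exactly.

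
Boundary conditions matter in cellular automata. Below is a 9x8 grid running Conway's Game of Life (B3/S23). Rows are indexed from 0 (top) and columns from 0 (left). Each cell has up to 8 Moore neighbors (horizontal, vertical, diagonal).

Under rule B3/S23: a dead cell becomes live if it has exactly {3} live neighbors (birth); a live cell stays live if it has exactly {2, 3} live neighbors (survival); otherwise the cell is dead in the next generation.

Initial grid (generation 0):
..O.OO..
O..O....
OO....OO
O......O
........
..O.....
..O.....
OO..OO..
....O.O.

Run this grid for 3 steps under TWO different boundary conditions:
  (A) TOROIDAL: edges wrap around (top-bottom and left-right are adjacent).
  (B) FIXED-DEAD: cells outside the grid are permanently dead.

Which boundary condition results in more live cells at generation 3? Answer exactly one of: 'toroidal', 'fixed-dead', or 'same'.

Under TOROIDAL boundary, generation 3:
.......O
....OOO.
OO.OOOO.
........
........
........
..OO....
.O...O..
O....OO.
Population = 17

Under FIXED-DEAD boundary, generation 3:
.O......
.OO.....
O.OO.O..
........
........
........
........
..O..O..
....OO..
Population = 11

Comparison: toroidal=17, fixed-dead=11 -> toroidal

Answer: toroidal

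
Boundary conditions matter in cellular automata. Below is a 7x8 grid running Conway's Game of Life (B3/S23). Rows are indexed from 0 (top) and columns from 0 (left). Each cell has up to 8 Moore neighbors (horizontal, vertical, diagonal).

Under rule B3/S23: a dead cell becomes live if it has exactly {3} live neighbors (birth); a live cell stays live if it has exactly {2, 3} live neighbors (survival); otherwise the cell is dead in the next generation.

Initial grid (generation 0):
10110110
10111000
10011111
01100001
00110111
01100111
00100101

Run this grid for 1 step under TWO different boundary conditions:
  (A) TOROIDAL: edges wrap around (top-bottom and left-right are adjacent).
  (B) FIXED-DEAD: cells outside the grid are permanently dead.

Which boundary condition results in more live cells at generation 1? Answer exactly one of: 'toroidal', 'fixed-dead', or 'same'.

Answer: fixed-dead

Derivation:
Under TOROIDAL boundary, generation 1:
10000110
10000000
00000110
01000000
00011100
01000000
00000000
Population = 11

Under FIXED-DEAD boundary, generation 1:
00100100
10000001
10000111
01000000
00011100
01000000
01100101
Population = 17

Comparison: toroidal=11, fixed-dead=17 -> fixed-dead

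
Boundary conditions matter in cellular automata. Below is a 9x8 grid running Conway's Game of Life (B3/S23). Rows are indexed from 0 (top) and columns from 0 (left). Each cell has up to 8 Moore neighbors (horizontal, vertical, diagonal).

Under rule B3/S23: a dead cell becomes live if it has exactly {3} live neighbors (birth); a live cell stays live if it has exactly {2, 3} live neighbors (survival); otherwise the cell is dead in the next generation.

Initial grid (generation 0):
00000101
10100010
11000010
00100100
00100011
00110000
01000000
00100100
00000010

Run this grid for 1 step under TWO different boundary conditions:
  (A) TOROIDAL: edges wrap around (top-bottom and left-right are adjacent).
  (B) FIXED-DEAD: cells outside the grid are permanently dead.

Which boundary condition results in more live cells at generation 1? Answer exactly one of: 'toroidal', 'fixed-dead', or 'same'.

Under TOROIDAL boundary, generation 1:
00000101
10000110
10100110
10100100
01100010
01110000
01010000
00000000
00000110
Population = 22

Under FIXED-DEAD boundary, generation 1:
00000010
10000111
10100110
00100101
01100010
01110000
01010000
00000000
00000000
Population = 20

Comparison: toroidal=22, fixed-dead=20 -> toroidal

Answer: toroidal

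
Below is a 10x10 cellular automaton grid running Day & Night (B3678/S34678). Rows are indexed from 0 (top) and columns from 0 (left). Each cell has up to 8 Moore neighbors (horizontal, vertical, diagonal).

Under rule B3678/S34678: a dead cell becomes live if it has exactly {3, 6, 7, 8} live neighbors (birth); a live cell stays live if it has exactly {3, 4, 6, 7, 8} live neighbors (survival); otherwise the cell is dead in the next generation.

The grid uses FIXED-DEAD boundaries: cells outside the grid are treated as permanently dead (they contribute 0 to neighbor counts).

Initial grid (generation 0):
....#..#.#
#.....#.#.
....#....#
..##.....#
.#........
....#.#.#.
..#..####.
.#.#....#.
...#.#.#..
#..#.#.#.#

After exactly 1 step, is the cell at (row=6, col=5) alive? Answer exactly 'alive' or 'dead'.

Simulating step by step:
Generation 0 (given above): 31 live cells
Generation 1: 19 live cells
........#.
.....#.###
...#....#.
..........
..##......
......#...
...####.##
.....#..#.
..........
........#.

Cell (6,5) at generation 1: 1 -> alive

Answer: alive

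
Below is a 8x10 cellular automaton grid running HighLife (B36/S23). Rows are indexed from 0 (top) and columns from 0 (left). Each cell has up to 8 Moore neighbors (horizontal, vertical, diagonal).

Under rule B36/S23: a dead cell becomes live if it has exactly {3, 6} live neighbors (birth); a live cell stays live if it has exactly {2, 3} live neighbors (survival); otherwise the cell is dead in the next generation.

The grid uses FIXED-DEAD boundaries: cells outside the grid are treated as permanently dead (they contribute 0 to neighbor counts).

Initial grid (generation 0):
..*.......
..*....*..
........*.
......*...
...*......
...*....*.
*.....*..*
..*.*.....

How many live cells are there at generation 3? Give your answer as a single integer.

Answer: 0

Derivation:
Simulating step by step:
Generation 0 (given above): 13 live cells
Generation 1: 2 live cells
..........
..........
.......*..
..........
..........
..........
...*......
..........
Generation 2: 0 live cells
..........
..........
..........
..........
..........
..........
..........
..........
Generation 3: 0 live cells
..........
..........
..........
..........
..........
..........
..........
..........
Population at generation 3: 0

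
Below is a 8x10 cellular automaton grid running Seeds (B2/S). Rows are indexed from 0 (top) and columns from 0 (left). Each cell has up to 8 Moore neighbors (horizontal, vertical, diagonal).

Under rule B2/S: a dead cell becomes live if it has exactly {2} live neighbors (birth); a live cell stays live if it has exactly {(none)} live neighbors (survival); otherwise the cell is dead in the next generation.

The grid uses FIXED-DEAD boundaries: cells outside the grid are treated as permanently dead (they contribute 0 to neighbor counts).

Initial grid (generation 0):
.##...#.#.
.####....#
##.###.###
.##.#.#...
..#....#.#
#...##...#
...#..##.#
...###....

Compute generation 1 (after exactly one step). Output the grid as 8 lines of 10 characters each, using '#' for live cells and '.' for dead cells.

Answer: #...##.#.#
..........
..........
..........
#.........
.##.......
..#.......
..#....##.

Derivation:
Simulating step by step:
Generation 0 (given above): 35 live cells
Generation 1: 12 live cells
(generation 1 grid is the final answer)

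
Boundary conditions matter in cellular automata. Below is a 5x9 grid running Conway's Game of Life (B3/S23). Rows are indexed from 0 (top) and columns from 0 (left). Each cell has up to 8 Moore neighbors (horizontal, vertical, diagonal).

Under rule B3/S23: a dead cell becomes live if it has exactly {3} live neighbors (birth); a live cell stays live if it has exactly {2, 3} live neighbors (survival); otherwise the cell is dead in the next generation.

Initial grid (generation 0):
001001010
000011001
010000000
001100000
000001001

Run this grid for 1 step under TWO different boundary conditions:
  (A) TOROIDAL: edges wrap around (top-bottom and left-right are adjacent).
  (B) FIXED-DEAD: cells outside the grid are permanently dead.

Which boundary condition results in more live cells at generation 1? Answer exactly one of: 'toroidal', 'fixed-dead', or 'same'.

Under TOROIDAL boundary, generation 1:
000001011
000011100
001110000
001000000
001110100
Population = 14

Under FIXED-DEAD boundary, generation 1:
000011100
000011100
001110000
001000000
000000000
Population = 10

Comparison: toroidal=14, fixed-dead=10 -> toroidal

Answer: toroidal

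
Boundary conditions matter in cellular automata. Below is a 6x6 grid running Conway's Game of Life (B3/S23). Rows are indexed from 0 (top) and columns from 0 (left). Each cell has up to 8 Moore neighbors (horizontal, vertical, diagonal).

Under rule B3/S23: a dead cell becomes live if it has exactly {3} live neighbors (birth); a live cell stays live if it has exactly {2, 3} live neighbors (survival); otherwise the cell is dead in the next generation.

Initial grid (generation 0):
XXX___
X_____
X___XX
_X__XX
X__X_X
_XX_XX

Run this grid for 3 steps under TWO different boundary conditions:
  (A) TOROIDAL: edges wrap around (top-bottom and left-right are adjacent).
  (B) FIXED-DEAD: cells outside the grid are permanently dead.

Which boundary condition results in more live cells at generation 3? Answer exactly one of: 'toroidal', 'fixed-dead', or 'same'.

Under TOROIDAL boundary, generation 3:
____X_
__XX__
__X_X_
____X_
__X__X
__X_X_
Population = 10

Under FIXED-DEAD boundary, generation 3:
______
_X____
___X__
___X__
_X__X_
_XXX__
Population = 8

Comparison: toroidal=10, fixed-dead=8 -> toroidal

Answer: toroidal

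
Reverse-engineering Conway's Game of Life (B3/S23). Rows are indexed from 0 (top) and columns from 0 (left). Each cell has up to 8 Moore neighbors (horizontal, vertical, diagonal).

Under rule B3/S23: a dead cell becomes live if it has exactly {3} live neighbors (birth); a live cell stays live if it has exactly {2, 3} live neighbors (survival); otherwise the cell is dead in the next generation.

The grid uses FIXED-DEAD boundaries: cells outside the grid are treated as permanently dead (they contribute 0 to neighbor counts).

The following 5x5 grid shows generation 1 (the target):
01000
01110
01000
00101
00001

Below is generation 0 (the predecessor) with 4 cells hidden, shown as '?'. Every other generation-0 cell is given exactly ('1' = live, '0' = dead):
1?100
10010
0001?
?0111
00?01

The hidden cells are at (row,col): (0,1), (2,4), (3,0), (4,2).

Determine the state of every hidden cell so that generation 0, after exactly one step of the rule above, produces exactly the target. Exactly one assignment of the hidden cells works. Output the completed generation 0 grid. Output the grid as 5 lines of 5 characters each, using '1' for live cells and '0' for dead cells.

Hidden generation-0 cells (in order): (0,1), (2,4), (3,0), (4,2).
A hidden cell only influences target cells in its own 3x3 neighborhood. Try each of the 2^4 = 16 assignments, step the completed generation 0 forward once under B3/S23, and compare with the target:
  (0,1)=0 (2,4)=0 (3,0)=0 (4,2)=0 -> step gives (2,1)='0' but target has '1' -> reject
  (0,1)=0 (2,4)=0 (3,0)=0 (4,2)=1 -> step gives (2,1)='0' but target has '1' -> reject
  (0,1)=0 (2,4)=0 (3,0)=1 (4,2)=0 -> step reproduces the target at every cell -> ACCEPT
  (0,1)=0 (2,4)=0 (3,0)=1 (4,2)=1 -> step gives (3,1)='1' but target has '0' -> reject
  (0,1)=0 (2,4)=1 (3,0)=0 (4,2)=0 -> step gives (1,4)='1' but target has '0' -> reject
  (0,1)=0 (2,4)=1 (3,0)=0 (4,2)=1 -> step gives (1,4)='1' but target has '0' -> reject
  (0,1)=0 (2,4)=1 (3,0)=1 (4,2)=0 -> step gives (1,4)='1' but target has '0' -> reject
  (0,1)=0 (2,4)=1 (3,0)=1 (4,2)=1 -> step gives (1,4)='1' but target has '0' -> reject
  (0,1)=1 (2,4)=0 (3,0)=0 (4,2)=0 -> step gives (0,0)='1' but target has '0' -> reject
  (0,1)=1 (2,4)=0 (3,0)=0 (4,2)=1 -> step gives (0,0)='1' but target has '0' -> reject
  (0,1)=1 (2,4)=0 (3,0)=1 (4,2)=0 -> step gives (0,0)='1' but target has '0' -> reject
  (0,1)=1 (2,4)=0 (3,0)=1 (4,2)=1 -> step gives (0,0)='1' but target has '0' -> reject
  (0,1)=1 (2,4)=1 (3,0)=0 (4,2)=0 -> step gives (0,0)='1' but target has '0' -> reject
  (0,1)=1 (2,4)=1 (3,0)=0 (4,2)=1 -> step gives (0,0)='1' but target has '0' -> reject
  (0,1)=1 (2,4)=1 (3,0)=1 (4,2)=0 -> step gives (0,0)='1' but target has '0' -> reject
  (0,1)=1 (2,4)=1 (3,0)=1 (4,2)=1 -> step gives (0,0)='1' but target has '0' -> reject
Unique solution: (0,1)=dead, (2,4)=dead, (3,0)=live, (4,2)=dead.
Check: live-neighbor counts of every cell in the completed generation 0:
13121
13322
23444
02243
12242
Applying B3/S23 to generation 0 with these counts gives:
01000
01110
01000
00101
00001
which matches the target exactly.

Answer: 10100
10010
00010
10111
00001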